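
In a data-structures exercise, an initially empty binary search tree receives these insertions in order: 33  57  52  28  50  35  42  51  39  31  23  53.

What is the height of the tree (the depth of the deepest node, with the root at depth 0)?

6

Resulting structure (node: left, right):
  33: L=28, R=57
  57: L=52, R=–
  52: L=50, R=53
  28: L=23, R=31
  50: L=35, R=51
  35: L=–, R=42
  42: L=39, R=–
  51: L=–, R=–
  39: L=–, R=–
  31: L=–, R=–
  23: L=–, R=–
  53: L=–, R=–

The deepest node is 39 at depth 6.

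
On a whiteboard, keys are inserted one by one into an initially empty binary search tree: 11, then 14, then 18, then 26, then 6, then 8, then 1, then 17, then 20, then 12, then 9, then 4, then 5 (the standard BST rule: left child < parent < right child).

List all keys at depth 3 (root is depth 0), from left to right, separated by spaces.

4 9 17 26

11: root
14: right child of 11 (depth 1)
18: right child of 14 (depth 2)
26: right child of 18 (depth 3)
6: left child of 11 (depth 1)
8: right child of 6 (depth 2)
1: left child of 6 (depth 2)
17: left child of 18 (depth 3)
20: left child of 26 (depth 4)
12: left child of 14 (depth 2)
9: right child of 8 (depth 3)
4: right child of 1 (depth 3)
5: right child of 4 (depth 4)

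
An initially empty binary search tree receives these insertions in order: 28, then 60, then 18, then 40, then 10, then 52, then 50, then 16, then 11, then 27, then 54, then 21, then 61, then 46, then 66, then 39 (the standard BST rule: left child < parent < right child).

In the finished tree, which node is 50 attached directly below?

Insert 28: tree is empty, so 28 becomes the root.
Insert 60: 60 > 28 → go right. Place as right child of 28.
Insert 18: 18 < 28 → go left. Place as left child of 28.
Insert 40: 40 > 28 → go right; 40 < 60 → go left. Place as left child of 60.
Insert 10: 10 < 28 → go left; 10 < 18 → go left. Place as left child of 18.
Insert 52: 52 > 28 → go right; 52 < 60 → go left; 52 > 40 → go right. Place as right child of 40.
Insert 50: 50 > 28 → go right; 50 < 60 → go left; 50 > 40 → go right; 50 < 52 → go left. Place as left child of 52.
Insert 16: 16 < 28 → go left; 16 < 18 → go left; 16 > 10 → go right. Place as right child of 10.
Insert 11: 11 < 28 → go left; 11 < 18 → go left; 11 > 10 → go right; 11 < 16 → go left. Place as left child of 16.
Insert 27: 27 < 28 → go left; 27 > 18 → go right. Place as right child of 18.
Insert 54: 54 > 28 → go right; 54 < 60 → go left; 54 > 40 → go right; 54 > 52 → go right. Place as right child of 52.
Insert 21: 21 < 28 → go left; 21 > 18 → go right; 21 < 27 → go left. Place as left child of 27.
Insert 61: 61 > 28 → go right; 61 > 60 → go right. Place as right child of 60.
Insert 46: 46 > 28 → go right; 46 < 60 → go left; 46 > 40 → go right; 46 < 52 → go left; 46 < 50 → go left. Place as left child of 50.
Insert 66: 66 > 28 → go right; 66 > 60 → go right; 66 > 61 → go right. Place as right child of 61.
Insert 39: 39 > 28 → go right; 39 < 60 → go left; 39 < 40 → go left. Place as left child of 40.

52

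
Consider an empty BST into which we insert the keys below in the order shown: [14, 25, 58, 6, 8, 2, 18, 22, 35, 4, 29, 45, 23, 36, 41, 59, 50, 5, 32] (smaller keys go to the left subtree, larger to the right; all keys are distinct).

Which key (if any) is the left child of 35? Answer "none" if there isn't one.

Resulting structure (node: left, right):
  14: L=6, R=25
  25: L=18, R=58
  58: L=35, R=59
  6: L=2, R=8
  8: L=–, R=–
  2: L=–, R=4
  18: L=–, R=22
  22: L=–, R=23
  35: L=29, R=45
  4: L=–, R=5
  29: L=–, R=32
  45: L=36, R=50
  23: L=–, R=–
  36: L=–, R=41
  41: L=–, R=–
  59: L=–, R=–
  50: L=–, R=–
  5: L=–, R=–
  32: L=–, R=–

29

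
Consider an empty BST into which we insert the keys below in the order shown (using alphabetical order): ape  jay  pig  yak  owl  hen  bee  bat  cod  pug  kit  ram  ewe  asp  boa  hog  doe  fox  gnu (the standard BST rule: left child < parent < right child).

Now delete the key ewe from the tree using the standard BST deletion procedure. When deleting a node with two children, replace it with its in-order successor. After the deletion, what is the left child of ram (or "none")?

Resulting structure (node: left, right):
  ape: L=–, R=jay
  jay: L=hen, R=pig
  pig: L=owl, R=yak
  yak: L=pug, R=–
  owl: L=kit, R=–
  hen: L=bee, R=hog
  bee: L=bat, R=cod
  bat: L=asp, R=–
  cod: L=boa, R=ewe
  pug: L=–, R=ram
  kit: L=–, R=–
  ram: L=–, R=–
  ewe: L=doe, R=fox
  asp: L=–, R=–
  boa: L=–, R=–
  hog: L=–, R=–
  doe: L=–, R=–
  fox: L=–, R=gnu
  gnu: L=–, R=–

Delete ewe (two children — replace with in-order successor).
After deletion, ram's left child: none.

none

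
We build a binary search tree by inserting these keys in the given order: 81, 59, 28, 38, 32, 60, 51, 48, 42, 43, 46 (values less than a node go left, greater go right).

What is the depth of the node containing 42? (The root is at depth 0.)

6

Insert 81: tree is empty, so 81 becomes the root.
Insert 59: 59 < 81 → go left. Place as left child of 81.
Insert 28: 28 < 81 → go left; 28 < 59 → go left. Place as left child of 59.
Insert 38: 38 < 81 → go left; 38 < 59 → go left; 38 > 28 → go right. Place as right child of 28.
Insert 32: 32 < 81 → go left; 32 < 59 → go left; 32 > 28 → go right; 32 < 38 → go left. Place as left child of 38.
Insert 60: 60 < 81 → go left; 60 > 59 → go right. Place as right child of 59.
Insert 51: 51 < 81 → go left; 51 < 59 → go left; 51 > 28 → go right; 51 > 38 → go right. Place as right child of 38.
Insert 48: 48 < 81 → go left; 48 < 59 → go left; 48 > 28 → go right; 48 > 38 → go right; 48 < 51 → go left. Place as left child of 51.
Insert 42: 42 < 81 → go left; 42 < 59 → go left; 42 > 28 → go right; 42 > 38 → go right; 42 < 51 → go left; 42 < 48 → go left. Place as left child of 48.
Insert 43: 43 < 81 → go left; 43 < 59 → go left; 43 > 28 → go right; 43 > 38 → go right; 43 < 51 → go left; 43 < 48 → go left; 43 > 42 → go right. Place as right child of 42.
Insert 46: 46 < 81 → go left; 46 < 59 → go left; 46 > 28 → go right; 46 > 38 → go right; 46 < 51 → go left; 46 < 48 → go left; 46 > 42 → go right; 46 > 43 → go right. Place as right child of 43.

Path to 42: 81 → 59 → 28 → 38 → 51 → 48 → 42, which is 6 edges.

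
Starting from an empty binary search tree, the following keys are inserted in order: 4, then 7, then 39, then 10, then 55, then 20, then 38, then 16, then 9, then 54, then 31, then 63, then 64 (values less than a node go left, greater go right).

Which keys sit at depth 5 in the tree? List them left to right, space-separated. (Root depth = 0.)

Insert 4: tree is empty, so 4 becomes the root.
Insert 7: 7 > 4 → go right. Place as right child of 4.
Insert 39: 39 > 4 → go right; 39 > 7 → go right. Place as right child of 7.
Insert 10: 10 > 4 → go right; 10 > 7 → go right; 10 < 39 → go left. Place as left child of 39.
Insert 55: 55 > 4 → go right; 55 > 7 → go right; 55 > 39 → go right. Place as right child of 39.
Insert 20: 20 > 4 → go right; 20 > 7 → go right; 20 < 39 → go left; 20 > 10 → go right. Place as right child of 10.
Insert 38: 38 > 4 → go right; 38 > 7 → go right; 38 < 39 → go left; 38 > 10 → go right; 38 > 20 → go right. Place as right child of 20.
Insert 16: 16 > 4 → go right; 16 > 7 → go right; 16 < 39 → go left; 16 > 10 → go right; 16 < 20 → go left. Place as left child of 20.
Insert 9: 9 > 4 → go right; 9 > 7 → go right; 9 < 39 → go left; 9 < 10 → go left. Place as left child of 10.
Insert 54: 54 > 4 → go right; 54 > 7 → go right; 54 > 39 → go right; 54 < 55 → go left. Place as left child of 55.
Insert 31: 31 > 4 → go right; 31 > 7 → go right; 31 < 39 → go left; 31 > 10 → go right; 31 > 20 → go right; 31 < 38 → go left. Place as left child of 38.
Insert 63: 63 > 4 → go right; 63 > 7 → go right; 63 > 39 → go right; 63 > 55 → go right. Place as right child of 55.
Insert 64: 64 > 4 → go right; 64 > 7 → go right; 64 > 39 → go right; 64 > 55 → go right; 64 > 63 → go right. Place as right child of 63.

16 38 64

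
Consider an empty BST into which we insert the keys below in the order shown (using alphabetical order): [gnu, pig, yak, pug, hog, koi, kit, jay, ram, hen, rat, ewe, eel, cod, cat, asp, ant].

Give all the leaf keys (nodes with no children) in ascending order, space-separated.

ant hen jay rat

gnu: root
pig: right child of gnu (depth 1)
yak: right child of pig (depth 2)
pug: left child of yak (depth 3)
hog: left child of pig (depth 2)
koi: right child of hog (depth 3)
kit: left child of koi (depth 4)
jay: left child of kit (depth 5)
ram: right child of pug (depth 4)
hen: left child of hog (depth 3)
rat: right child of ram (depth 5)
ewe: left child of gnu (depth 1)
eel: left child of ewe (depth 2)
cod: left child of eel (depth 3)
cat: left child of cod (depth 4)
asp: left child of cat (depth 5)
ant: left child of asp (depth 6)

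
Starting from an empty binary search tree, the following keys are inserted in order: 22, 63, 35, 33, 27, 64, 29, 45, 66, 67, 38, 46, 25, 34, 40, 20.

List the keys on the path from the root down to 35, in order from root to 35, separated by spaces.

22 63 35

Resulting structure (node: left, right):
  22: L=20, R=63
  63: L=35, R=64
  35: L=33, R=45
  33: L=27, R=34
  27: L=25, R=29
  64: L=–, R=66
  29: L=–, R=–
  45: L=38, R=46
  66: L=–, R=67
  67: L=–, R=–
  38: L=–, R=40
  46: L=–, R=–
  25: L=–, R=–
  34: L=–, R=–
  40: L=–, R=–
  20: L=–, R=–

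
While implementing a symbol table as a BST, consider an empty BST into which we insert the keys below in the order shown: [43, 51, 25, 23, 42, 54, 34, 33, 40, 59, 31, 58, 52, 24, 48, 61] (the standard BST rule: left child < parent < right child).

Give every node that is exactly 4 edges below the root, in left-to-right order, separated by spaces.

Resulting structure (node: left, right):
  43: L=25, R=51
  51: L=48, R=54
  25: L=23, R=42
  23: L=–, R=24
  42: L=34, R=–
  54: L=52, R=59
  34: L=33, R=40
  33: L=31, R=–
  40: L=–, R=–
  59: L=58, R=61
  31: L=–, R=–
  58: L=–, R=–
  52: L=–, R=–
  24: L=–, R=–
  48: L=–, R=–
  61: L=–, R=–

33 40 58 61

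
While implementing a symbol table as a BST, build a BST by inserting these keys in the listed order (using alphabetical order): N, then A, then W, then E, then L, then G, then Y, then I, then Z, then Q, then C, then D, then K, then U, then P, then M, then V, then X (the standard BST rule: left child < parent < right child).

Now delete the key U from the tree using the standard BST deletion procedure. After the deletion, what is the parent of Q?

Resulting structure (node: left, right):
  N: L=A, R=W
  A: L=–, R=E
  W: L=Q, R=Y
  E: L=C, R=L
  L: L=G, R=M
  G: L=–, R=I
  Y: L=X, R=Z
  I: L=–, R=K
  Z: L=–, R=–
  Q: L=P, R=U
  C: L=–, R=D
  D: L=–, R=–
  K: L=–, R=–
  U: L=–, R=V
  P: L=–, R=–
  M: L=–, R=–
  V: L=–, R=–
  X: L=–, R=–

Delete U (at most one child — splice it out).
After deletion, Q's parent is W.

W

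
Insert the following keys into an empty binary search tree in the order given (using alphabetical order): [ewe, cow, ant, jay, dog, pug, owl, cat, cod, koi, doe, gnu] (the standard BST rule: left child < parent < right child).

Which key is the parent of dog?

Resulting structure (node: left, right):
  ewe: L=cow, R=jay
  cow: L=ant, R=dog
  ant: L=–, R=cat
  jay: L=gnu, R=pug
  dog: L=doe, R=–
  pug: L=owl, R=–
  owl: L=koi, R=–
  cat: L=–, R=cod
  cod: L=–, R=–
  koi: L=–, R=–
  doe: L=–, R=–
  gnu: L=–, R=–

cow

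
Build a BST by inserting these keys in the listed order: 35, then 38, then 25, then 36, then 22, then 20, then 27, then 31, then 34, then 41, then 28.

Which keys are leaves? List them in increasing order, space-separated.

Insert 35: tree is empty, so 35 becomes the root.
Insert 38: 38 > 35 → go right. Place as right child of 35.
Insert 25: 25 < 35 → go left. Place as left child of 35.
Insert 36: 36 > 35 → go right; 36 < 38 → go left. Place as left child of 38.
Insert 22: 22 < 35 → go left; 22 < 25 → go left. Place as left child of 25.
Insert 20: 20 < 35 → go left; 20 < 25 → go left; 20 < 22 → go left. Place as left child of 22.
Insert 27: 27 < 35 → go left; 27 > 25 → go right. Place as right child of 25.
Insert 31: 31 < 35 → go left; 31 > 25 → go right; 31 > 27 → go right. Place as right child of 27.
Insert 34: 34 < 35 → go left; 34 > 25 → go right; 34 > 27 → go right; 34 > 31 → go right. Place as right child of 31.
Insert 41: 41 > 35 → go right; 41 > 38 → go right. Place as right child of 38.
Insert 28: 28 < 35 → go left; 28 > 25 → go right; 28 > 27 → go right; 28 < 31 → go left. Place as left child of 31.

20 28 34 36 41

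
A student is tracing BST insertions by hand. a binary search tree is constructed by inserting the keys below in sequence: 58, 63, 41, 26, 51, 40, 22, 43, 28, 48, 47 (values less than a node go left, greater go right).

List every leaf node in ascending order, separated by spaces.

22 28 47 63

58: root
63: right child of 58 (depth 1)
41: left child of 58 (depth 1)
26: left child of 41 (depth 2)
51: right child of 41 (depth 2)
40: right child of 26 (depth 3)
22: left child of 26 (depth 3)
43: left child of 51 (depth 3)
28: left child of 40 (depth 4)
48: right child of 43 (depth 4)
47: left child of 48 (depth 5)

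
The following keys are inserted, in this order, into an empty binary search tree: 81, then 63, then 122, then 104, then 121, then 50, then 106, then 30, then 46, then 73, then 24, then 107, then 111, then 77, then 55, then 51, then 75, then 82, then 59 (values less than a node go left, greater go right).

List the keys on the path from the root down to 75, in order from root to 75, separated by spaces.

81: root
63: left child of 81 (depth 1)
122: right child of 81 (depth 1)
104: left child of 122 (depth 2)
121: right child of 104 (depth 3)
50: left child of 63 (depth 2)
106: left child of 121 (depth 4)
30: left child of 50 (depth 3)
46: right child of 30 (depth 4)
73: right child of 63 (depth 2)
24: left child of 30 (depth 4)
107: right child of 106 (depth 5)
111: right child of 107 (depth 6)
77: right child of 73 (depth 3)
55: right child of 50 (depth 3)
51: left child of 55 (depth 4)
75: left child of 77 (depth 4)
82: left child of 104 (depth 3)
59: right child of 55 (depth 4)

81 63 73 77 75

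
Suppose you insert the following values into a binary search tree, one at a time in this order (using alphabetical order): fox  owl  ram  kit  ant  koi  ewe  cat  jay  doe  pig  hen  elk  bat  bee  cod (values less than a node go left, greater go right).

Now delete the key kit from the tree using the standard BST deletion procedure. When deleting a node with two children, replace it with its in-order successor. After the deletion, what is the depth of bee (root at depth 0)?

fox: root
owl: right child of fox (depth 1)
ram: right child of owl (depth 2)
kit: left child of owl (depth 2)
ant: left child of fox (depth 1)
koi: right child of kit (depth 3)
ewe: right child of ant (depth 2)
cat: left child of ewe (depth 3)
jay: left child of kit (depth 3)
doe: right child of cat (depth 4)
pig: left child of ram (depth 3)
hen: left child of jay (depth 4)
elk: right child of doe (depth 5)
bat: left child of cat (depth 4)
bee: right child of bat (depth 5)
cod: left child of doe (depth 5)

Delete kit (two children — replace with in-order successor).
After deletion, path to bee: fox → ant → ewe → cat → bat → bee.

5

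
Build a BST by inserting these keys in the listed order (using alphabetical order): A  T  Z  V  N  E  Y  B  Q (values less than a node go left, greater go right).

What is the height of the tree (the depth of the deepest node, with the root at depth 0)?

4

A: root
T: right child of A (depth 1)
Z: right child of T (depth 2)
V: left child of Z (depth 3)
N: left child of T (depth 2)
E: left child of N (depth 3)
Y: right child of V (depth 4)
B: left child of E (depth 4)
Q: right child of N (depth 3)

The deepest node is Y at depth 4.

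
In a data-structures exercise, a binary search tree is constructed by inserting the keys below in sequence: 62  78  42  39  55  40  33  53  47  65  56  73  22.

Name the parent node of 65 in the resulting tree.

78

62: root
78: right child of 62 (depth 1)
42: left child of 62 (depth 1)
39: left child of 42 (depth 2)
55: right child of 42 (depth 2)
40: right child of 39 (depth 3)
33: left child of 39 (depth 3)
53: left child of 55 (depth 3)
47: left child of 53 (depth 4)
65: left child of 78 (depth 2)
56: right child of 55 (depth 3)
73: right child of 65 (depth 3)
22: left child of 33 (depth 4)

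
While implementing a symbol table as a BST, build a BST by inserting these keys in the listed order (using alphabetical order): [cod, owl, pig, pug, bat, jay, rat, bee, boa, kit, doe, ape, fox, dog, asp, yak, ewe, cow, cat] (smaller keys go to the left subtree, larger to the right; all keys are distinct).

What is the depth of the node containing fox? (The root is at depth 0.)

Resulting structure (node: left, right):
  cod: L=bat, R=owl
  owl: L=jay, R=pig
  pig: L=–, R=pug
  pug: L=–, R=rat
  bat: L=ape, R=bee
  jay: L=doe, R=kit
  rat: L=–, R=yak
  bee: L=–, R=boa
  boa: L=–, R=cat
  kit: L=–, R=–
  doe: L=cow, R=fox
  ape: L=–, R=asp
  fox: L=dog, R=–
  dog: L=–, R=ewe
  asp: L=–, R=–
  yak: L=–, R=–
  ewe: L=–, R=–
  cow: L=–, R=–
  cat: L=–, R=–

Path to fox: cod → owl → jay → doe → fox, which is 4 edges.

4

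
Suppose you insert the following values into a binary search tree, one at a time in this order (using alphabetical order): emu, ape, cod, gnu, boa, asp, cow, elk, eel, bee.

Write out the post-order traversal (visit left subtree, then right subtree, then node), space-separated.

Resulting structure (node: left, right):
  emu: L=ape, R=gnu
  ape: L=–, R=cod
  cod: L=boa, R=cow
  gnu: L=–, R=–
  boa: L=asp, R=–
  asp: L=–, R=bee
  cow: L=–, R=elk
  elk: L=eel, R=–
  eel: L=–, R=–
  bee: L=–, R=–

bee asp boa eel elk cow cod ape gnu emu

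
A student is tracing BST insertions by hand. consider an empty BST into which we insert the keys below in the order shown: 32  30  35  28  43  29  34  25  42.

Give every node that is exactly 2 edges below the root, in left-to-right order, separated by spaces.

Resulting structure (node: left, right):
  32: L=30, R=35
  30: L=28, R=–
  35: L=34, R=43
  28: L=25, R=29
  43: L=42, R=–
  29: L=–, R=–
  34: L=–, R=–
  25: L=–, R=–
  42: L=–, R=–

28 34 43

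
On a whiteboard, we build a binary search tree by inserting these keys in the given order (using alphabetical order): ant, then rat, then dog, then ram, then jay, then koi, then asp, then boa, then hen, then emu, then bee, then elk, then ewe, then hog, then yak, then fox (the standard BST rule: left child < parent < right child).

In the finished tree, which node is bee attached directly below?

Insert ant: tree is empty, so ant becomes the root.
Insert rat: rat > ant → go right. Place as right child of ant.
Insert dog: dog > ant → go right; dog < rat → go left. Place as left child of rat.
Insert ram: ram > ant → go right; ram < rat → go left; ram > dog → go right. Place as right child of dog.
Insert jay: jay > ant → go right; jay < rat → go left; jay > dog → go right; jay < ram → go left. Place as left child of ram.
Insert koi: koi > ant → go right; koi < rat → go left; koi > dog → go right; koi < ram → go left; koi > jay → go right. Place as right child of jay.
Insert asp: asp > ant → go right; asp < rat → go left; asp < dog → go left. Place as left child of dog.
Insert boa: boa > ant → go right; boa < rat → go left; boa < dog → go left; boa > asp → go right. Place as right child of asp.
Insert hen: hen > ant → go right; hen < rat → go left; hen > dog → go right; hen < ram → go left; hen < jay → go left. Place as left child of jay.
Insert emu: emu > ant → go right; emu < rat → go left; emu > dog → go right; emu < ram → go left; emu < jay → go left; emu < hen → go left. Place as left child of hen.
Insert bee: bee > ant → go right; bee < rat → go left; bee < dog → go left; bee > asp → go right; bee < boa → go left. Place as left child of boa.
Insert elk: elk > ant → go right; elk < rat → go left; elk > dog → go right; elk < ram → go left; elk < jay → go left; elk < hen → go left; elk < emu → go left. Place as left child of emu.
Insert ewe: ewe > ant → go right; ewe < rat → go left; ewe > dog → go right; ewe < ram → go left; ewe < jay → go left; ewe < hen → go left; ewe > emu → go right. Place as right child of emu.
Insert hog: hog > ant → go right; hog < rat → go left; hog > dog → go right; hog < ram → go left; hog < jay → go left; hog > hen → go right. Place as right child of hen.
Insert yak: yak > ant → go right; yak > rat → go right. Place as right child of rat.
Insert fox: fox > ant → go right; fox < rat → go left; fox > dog → go right; fox < ram → go left; fox < jay → go left; fox < hen → go left; fox > emu → go right; fox > ewe → go right. Place as right child of ewe.

boa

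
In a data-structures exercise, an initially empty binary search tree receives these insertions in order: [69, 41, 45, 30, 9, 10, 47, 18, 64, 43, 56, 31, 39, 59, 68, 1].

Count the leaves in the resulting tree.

69: root
41: left child of 69 (depth 1)
45: right child of 41 (depth 2)
30: left child of 41 (depth 2)
9: left child of 30 (depth 3)
10: right child of 9 (depth 4)
47: right child of 45 (depth 3)
18: right child of 10 (depth 5)
64: right child of 47 (depth 4)
43: left child of 45 (depth 3)
56: left child of 64 (depth 5)
31: right child of 30 (depth 3)
39: right child of 31 (depth 4)
59: right child of 56 (depth 6)
68: right child of 64 (depth 5)
1: left child of 9 (depth 4)

Leaves: 1, 18, 39, 43, 59, 68 — 6 in total.

6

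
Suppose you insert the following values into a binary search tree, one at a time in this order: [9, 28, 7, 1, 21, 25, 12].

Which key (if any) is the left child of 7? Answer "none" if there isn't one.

9: root
28: right child of 9 (depth 1)
7: left child of 9 (depth 1)
1: left child of 7 (depth 2)
21: left child of 28 (depth 2)
25: right child of 21 (depth 3)
12: left child of 21 (depth 3)

1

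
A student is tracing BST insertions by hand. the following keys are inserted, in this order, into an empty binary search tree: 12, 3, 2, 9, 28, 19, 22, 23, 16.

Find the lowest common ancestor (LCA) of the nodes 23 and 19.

Resulting structure (node: left, right):
  12: L=3, R=28
  3: L=2, R=9
  2: L=–, R=–
  9: L=–, R=–
  28: L=19, R=–
  19: L=16, R=22
  22: L=–, R=23
  23: L=–, R=–
  16: L=–, R=–

Path to 23: 12 → 28 → 19 → 22 → 23
Path to 19: 12 → 28 → 19
19 lies on both paths and is an ancestor of the other node.

19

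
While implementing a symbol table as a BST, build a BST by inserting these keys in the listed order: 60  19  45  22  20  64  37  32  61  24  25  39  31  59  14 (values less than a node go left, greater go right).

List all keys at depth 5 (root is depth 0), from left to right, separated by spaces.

32 39

Insert 60: tree is empty, so 60 becomes the root.
Insert 19: 19 < 60 → go left. Place as left child of 60.
Insert 45: 45 < 60 → go left; 45 > 19 → go right. Place as right child of 19.
Insert 22: 22 < 60 → go left; 22 > 19 → go right; 22 < 45 → go left. Place as left child of 45.
Insert 20: 20 < 60 → go left; 20 > 19 → go right; 20 < 45 → go left; 20 < 22 → go left. Place as left child of 22.
Insert 64: 64 > 60 → go right. Place as right child of 60.
Insert 37: 37 < 60 → go left; 37 > 19 → go right; 37 < 45 → go left; 37 > 22 → go right. Place as right child of 22.
Insert 32: 32 < 60 → go left; 32 > 19 → go right; 32 < 45 → go left; 32 > 22 → go right; 32 < 37 → go left. Place as left child of 37.
Insert 61: 61 > 60 → go right; 61 < 64 → go left. Place as left child of 64.
Insert 24: 24 < 60 → go left; 24 > 19 → go right; 24 < 45 → go left; 24 > 22 → go right; 24 < 37 → go left; 24 < 32 → go left. Place as left child of 32.
Insert 25: 25 < 60 → go left; 25 > 19 → go right; 25 < 45 → go left; 25 > 22 → go right; 25 < 37 → go left; 25 < 32 → go left; 25 > 24 → go right. Place as right child of 24.
Insert 39: 39 < 60 → go left; 39 > 19 → go right; 39 < 45 → go left; 39 > 22 → go right; 39 > 37 → go right. Place as right child of 37.
Insert 31: 31 < 60 → go left; 31 > 19 → go right; 31 < 45 → go left; 31 > 22 → go right; 31 < 37 → go left; 31 < 32 → go left; 31 > 24 → go right; 31 > 25 → go right. Place as right child of 25.
Insert 59: 59 < 60 → go left; 59 > 19 → go right; 59 > 45 → go right. Place as right child of 45.
Insert 14: 14 < 60 → go left; 14 < 19 → go left. Place as left child of 19.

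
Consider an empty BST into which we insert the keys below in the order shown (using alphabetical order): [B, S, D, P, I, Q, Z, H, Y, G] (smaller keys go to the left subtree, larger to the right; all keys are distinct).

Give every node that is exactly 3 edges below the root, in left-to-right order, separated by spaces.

P Y

Resulting structure (node: left, right):
  B: L=–, R=S
  S: L=D, R=Z
  D: L=–, R=P
  P: L=I, R=Q
  I: L=H, R=–
  Q: L=–, R=–
  Z: L=Y, R=–
  H: L=G, R=–
  Y: L=–, R=–
  G: L=–, R=–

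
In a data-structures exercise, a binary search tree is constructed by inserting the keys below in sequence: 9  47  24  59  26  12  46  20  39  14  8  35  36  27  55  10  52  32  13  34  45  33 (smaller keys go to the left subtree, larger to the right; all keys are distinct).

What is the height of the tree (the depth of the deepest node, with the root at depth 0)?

Insert 9: tree is empty, so 9 becomes the root.
Insert 47: 47 > 9 → go right. Place as right child of 9.
Insert 24: 24 > 9 → go right; 24 < 47 → go left. Place as left child of 47.
Insert 59: 59 > 9 → go right; 59 > 47 → go right. Place as right child of 47.
Insert 26: 26 > 9 → go right; 26 < 47 → go left; 26 > 24 → go right. Place as right child of 24.
Insert 12: 12 > 9 → go right; 12 < 47 → go left; 12 < 24 → go left. Place as left child of 24.
Insert 46: 46 > 9 → go right; 46 < 47 → go left; 46 > 24 → go right; 46 > 26 → go right. Place as right child of 26.
Insert 20: 20 > 9 → go right; 20 < 47 → go left; 20 < 24 → go left; 20 > 12 → go right. Place as right child of 12.
Insert 39: 39 > 9 → go right; 39 < 47 → go left; 39 > 24 → go right; 39 > 26 → go right; 39 < 46 → go left. Place as left child of 46.
Insert 14: 14 > 9 → go right; 14 < 47 → go left; 14 < 24 → go left; 14 > 12 → go right; 14 < 20 → go left. Place as left child of 20.
Insert 8: 8 < 9 → go left. Place as left child of 9.
Insert 35: 35 > 9 → go right; 35 < 47 → go left; 35 > 24 → go right; 35 > 26 → go right; 35 < 46 → go left; 35 < 39 → go left. Place as left child of 39.
Insert 36: 36 > 9 → go right; 36 < 47 → go left; 36 > 24 → go right; 36 > 26 → go right; 36 < 46 → go left; 36 < 39 → go left; 36 > 35 → go right. Place as right child of 35.
Insert 27: 27 > 9 → go right; 27 < 47 → go left; 27 > 24 → go right; 27 > 26 → go right; 27 < 46 → go left; 27 < 39 → go left; 27 < 35 → go left. Place as left child of 35.
Insert 55: 55 > 9 → go right; 55 > 47 → go right; 55 < 59 → go left. Place as left child of 59.
Insert 10: 10 > 9 → go right; 10 < 47 → go left; 10 < 24 → go left; 10 < 12 → go left. Place as left child of 12.
Insert 52: 52 > 9 → go right; 52 > 47 → go right; 52 < 59 → go left; 52 < 55 → go left. Place as left child of 55.
Insert 32: 32 > 9 → go right; 32 < 47 → go left; 32 > 24 → go right; 32 > 26 → go right; 32 < 46 → go left; 32 < 39 → go left; 32 < 35 → go left; 32 > 27 → go right. Place as right child of 27.
Insert 13: 13 > 9 → go right; 13 < 47 → go left; 13 < 24 → go left; 13 > 12 → go right; 13 < 20 → go left; 13 < 14 → go left. Place as left child of 14.
Insert 34: 34 > 9 → go right; 34 < 47 → go left; 34 > 24 → go right; 34 > 26 → go right; 34 < 46 → go left; 34 < 39 → go left; 34 < 35 → go left; 34 > 27 → go right; 34 > 32 → go right. Place as right child of 32.
Insert 45: 45 > 9 → go right; 45 < 47 → go left; 45 > 24 → go right; 45 > 26 → go right; 45 < 46 → go left; 45 > 39 → go right. Place as right child of 39.
Insert 33: 33 > 9 → go right; 33 < 47 → go left; 33 > 24 → go right; 33 > 26 → go right; 33 < 46 → go left; 33 < 39 → go left; 33 < 35 → go left; 33 > 27 → go right; 33 > 32 → go right; 33 < 34 → go left. Place as left child of 34.

The deepest node is 33 at depth 10.

10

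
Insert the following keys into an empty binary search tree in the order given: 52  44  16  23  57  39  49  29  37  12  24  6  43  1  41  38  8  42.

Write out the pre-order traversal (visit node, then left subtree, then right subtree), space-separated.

Resulting structure (node: left, right):
  52: L=44, R=57
  44: L=16, R=49
  16: L=12, R=23
  23: L=–, R=39
  57: L=–, R=–
  39: L=29, R=43
  49: L=–, R=–
  29: L=24, R=37
  37: L=–, R=38
  12: L=6, R=–
  24: L=–, R=–
  6: L=1, R=8
  43: L=41, R=–
  1: L=–, R=–
  41: L=–, R=42
  38: L=–, R=–
  8: L=–, R=–
  42: L=–, R=–

52 44 16 12 6 1 8 23 39 29 24 37 38 43 41 42 49 57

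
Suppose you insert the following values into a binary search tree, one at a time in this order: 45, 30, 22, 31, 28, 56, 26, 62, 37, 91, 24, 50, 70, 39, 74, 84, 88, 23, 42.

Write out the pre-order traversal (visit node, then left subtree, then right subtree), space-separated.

Insert 45: tree is empty, so 45 becomes the root.
Insert 30: 30 < 45 → go left. Place as left child of 45.
Insert 22: 22 < 45 → go left; 22 < 30 → go left. Place as left child of 30.
Insert 31: 31 < 45 → go left; 31 > 30 → go right. Place as right child of 30.
Insert 28: 28 < 45 → go left; 28 < 30 → go left; 28 > 22 → go right. Place as right child of 22.
Insert 56: 56 > 45 → go right. Place as right child of 45.
Insert 26: 26 < 45 → go left; 26 < 30 → go left; 26 > 22 → go right; 26 < 28 → go left. Place as left child of 28.
Insert 62: 62 > 45 → go right; 62 > 56 → go right. Place as right child of 56.
Insert 37: 37 < 45 → go left; 37 > 30 → go right; 37 > 31 → go right. Place as right child of 31.
Insert 91: 91 > 45 → go right; 91 > 56 → go right; 91 > 62 → go right. Place as right child of 62.
Insert 24: 24 < 45 → go left; 24 < 30 → go left; 24 > 22 → go right; 24 < 28 → go left; 24 < 26 → go left. Place as left child of 26.
Insert 50: 50 > 45 → go right; 50 < 56 → go left. Place as left child of 56.
Insert 70: 70 > 45 → go right; 70 > 56 → go right; 70 > 62 → go right; 70 < 91 → go left. Place as left child of 91.
Insert 39: 39 < 45 → go left; 39 > 30 → go right; 39 > 31 → go right; 39 > 37 → go right. Place as right child of 37.
Insert 74: 74 > 45 → go right; 74 > 56 → go right; 74 > 62 → go right; 74 < 91 → go left; 74 > 70 → go right. Place as right child of 70.
Insert 84: 84 > 45 → go right; 84 > 56 → go right; 84 > 62 → go right; 84 < 91 → go left; 84 > 70 → go right; 84 > 74 → go right. Place as right child of 74.
Insert 88: 88 > 45 → go right; 88 > 56 → go right; 88 > 62 → go right; 88 < 91 → go left; 88 > 70 → go right; 88 > 74 → go right; 88 > 84 → go right. Place as right child of 84.
Insert 23: 23 < 45 → go left; 23 < 30 → go left; 23 > 22 → go right; 23 < 28 → go left; 23 < 26 → go left; 23 < 24 → go left. Place as left child of 24.
Insert 42: 42 < 45 → go left; 42 > 30 → go right; 42 > 31 → go right; 42 > 37 → go right; 42 > 39 → go right. Place as right child of 39.

45 30 22 28 26 24 23 31 37 39 42 56 50 62 91 70 74 84 88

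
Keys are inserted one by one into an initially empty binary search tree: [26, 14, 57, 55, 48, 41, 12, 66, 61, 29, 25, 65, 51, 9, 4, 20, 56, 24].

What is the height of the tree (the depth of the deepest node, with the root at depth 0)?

Insert 26: tree is empty, so 26 becomes the root.
Insert 14: 14 < 26 → go left. Place as left child of 26.
Insert 57: 57 > 26 → go right. Place as right child of 26.
Insert 55: 55 > 26 → go right; 55 < 57 → go left. Place as left child of 57.
Insert 48: 48 > 26 → go right; 48 < 57 → go left; 48 < 55 → go left. Place as left child of 55.
Insert 41: 41 > 26 → go right; 41 < 57 → go left; 41 < 55 → go left; 41 < 48 → go left. Place as left child of 48.
Insert 12: 12 < 26 → go left; 12 < 14 → go left. Place as left child of 14.
Insert 66: 66 > 26 → go right; 66 > 57 → go right. Place as right child of 57.
Insert 61: 61 > 26 → go right; 61 > 57 → go right; 61 < 66 → go left. Place as left child of 66.
Insert 29: 29 > 26 → go right; 29 < 57 → go left; 29 < 55 → go left; 29 < 48 → go left; 29 < 41 → go left. Place as left child of 41.
Insert 25: 25 < 26 → go left; 25 > 14 → go right. Place as right child of 14.
Insert 65: 65 > 26 → go right; 65 > 57 → go right; 65 < 66 → go left; 65 > 61 → go right. Place as right child of 61.
Insert 51: 51 > 26 → go right; 51 < 57 → go left; 51 < 55 → go left; 51 > 48 → go right. Place as right child of 48.
Insert 9: 9 < 26 → go left; 9 < 14 → go left; 9 < 12 → go left. Place as left child of 12.
Insert 4: 4 < 26 → go left; 4 < 14 → go left; 4 < 12 → go left; 4 < 9 → go left. Place as left child of 9.
Insert 20: 20 < 26 → go left; 20 > 14 → go right; 20 < 25 → go left. Place as left child of 25.
Insert 56: 56 > 26 → go right; 56 < 57 → go left; 56 > 55 → go right. Place as right child of 55.
Insert 24: 24 < 26 → go left; 24 > 14 → go right; 24 < 25 → go left; 24 > 20 → go right. Place as right child of 20.

The deepest node is 29 at depth 5.

5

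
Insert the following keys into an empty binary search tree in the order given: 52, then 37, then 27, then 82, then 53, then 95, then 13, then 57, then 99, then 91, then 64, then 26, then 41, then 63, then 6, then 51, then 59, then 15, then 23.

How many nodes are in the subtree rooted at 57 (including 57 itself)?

4

Insert 52: tree is empty, so 52 becomes the root.
Insert 37: 37 < 52 → go left. Place as left child of 52.
Insert 27: 27 < 52 → go left; 27 < 37 → go left. Place as left child of 37.
Insert 82: 82 > 52 → go right. Place as right child of 52.
Insert 53: 53 > 52 → go right; 53 < 82 → go left. Place as left child of 82.
Insert 95: 95 > 52 → go right; 95 > 82 → go right. Place as right child of 82.
Insert 13: 13 < 52 → go left; 13 < 37 → go left; 13 < 27 → go left. Place as left child of 27.
Insert 57: 57 > 52 → go right; 57 < 82 → go left; 57 > 53 → go right. Place as right child of 53.
Insert 99: 99 > 52 → go right; 99 > 82 → go right; 99 > 95 → go right. Place as right child of 95.
Insert 91: 91 > 52 → go right; 91 > 82 → go right; 91 < 95 → go left. Place as left child of 95.
Insert 64: 64 > 52 → go right; 64 < 82 → go left; 64 > 53 → go right; 64 > 57 → go right. Place as right child of 57.
Insert 26: 26 < 52 → go left; 26 < 37 → go left; 26 < 27 → go left; 26 > 13 → go right. Place as right child of 13.
Insert 41: 41 < 52 → go left; 41 > 37 → go right. Place as right child of 37.
Insert 63: 63 > 52 → go right; 63 < 82 → go left; 63 > 53 → go right; 63 > 57 → go right; 63 < 64 → go left. Place as left child of 64.
Insert 6: 6 < 52 → go left; 6 < 37 → go left; 6 < 27 → go left; 6 < 13 → go left. Place as left child of 13.
Insert 51: 51 < 52 → go left; 51 > 37 → go right; 51 > 41 → go right. Place as right child of 41.
Insert 59: 59 > 52 → go right; 59 < 82 → go left; 59 > 53 → go right; 59 > 57 → go right; 59 < 64 → go left; 59 < 63 → go left. Place as left child of 63.
Insert 15: 15 < 52 → go left; 15 < 37 → go left; 15 < 27 → go left; 15 > 13 → go right; 15 < 26 → go left. Place as left child of 26.
Insert 23: 23 < 52 → go left; 23 < 37 → go left; 23 < 27 → go left; 23 > 13 → go right; 23 < 26 → go left; 23 > 15 → go right. Place as right child of 15.

Subtree rooted at 57 contains: 57, 64, 63, 59 — 4 nodes.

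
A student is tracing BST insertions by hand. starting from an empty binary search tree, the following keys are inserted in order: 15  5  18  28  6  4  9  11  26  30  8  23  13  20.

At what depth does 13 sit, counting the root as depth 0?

5

Insert 15: tree is empty, so 15 becomes the root.
Insert 5: 5 < 15 → go left. Place as left child of 15.
Insert 18: 18 > 15 → go right. Place as right child of 15.
Insert 28: 28 > 15 → go right; 28 > 18 → go right. Place as right child of 18.
Insert 6: 6 < 15 → go left; 6 > 5 → go right. Place as right child of 5.
Insert 4: 4 < 15 → go left; 4 < 5 → go left. Place as left child of 5.
Insert 9: 9 < 15 → go left; 9 > 5 → go right; 9 > 6 → go right. Place as right child of 6.
Insert 11: 11 < 15 → go left; 11 > 5 → go right; 11 > 6 → go right; 11 > 9 → go right. Place as right child of 9.
Insert 26: 26 > 15 → go right; 26 > 18 → go right; 26 < 28 → go left. Place as left child of 28.
Insert 30: 30 > 15 → go right; 30 > 18 → go right; 30 > 28 → go right. Place as right child of 28.
Insert 8: 8 < 15 → go left; 8 > 5 → go right; 8 > 6 → go right; 8 < 9 → go left. Place as left child of 9.
Insert 23: 23 > 15 → go right; 23 > 18 → go right; 23 < 28 → go left; 23 < 26 → go left. Place as left child of 26.
Insert 13: 13 < 15 → go left; 13 > 5 → go right; 13 > 6 → go right; 13 > 9 → go right; 13 > 11 → go right. Place as right child of 11.
Insert 20: 20 > 15 → go right; 20 > 18 → go right; 20 < 28 → go left; 20 < 26 → go left; 20 < 23 → go left. Place as left child of 23.

Path to 13: 15 → 5 → 6 → 9 → 11 → 13, which is 5 edges.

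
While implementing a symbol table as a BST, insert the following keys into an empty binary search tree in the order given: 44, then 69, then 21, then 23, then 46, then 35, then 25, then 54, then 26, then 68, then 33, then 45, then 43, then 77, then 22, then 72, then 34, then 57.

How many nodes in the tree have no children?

44: root
69: right child of 44 (depth 1)
21: left child of 44 (depth 1)
23: right child of 21 (depth 2)
46: left child of 69 (depth 2)
35: right child of 23 (depth 3)
25: left child of 35 (depth 4)
54: right child of 46 (depth 3)
26: right child of 25 (depth 5)
68: right child of 54 (depth 4)
33: right child of 26 (depth 6)
45: left child of 46 (depth 3)
43: right child of 35 (depth 4)
77: right child of 69 (depth 2)
22: left child of 23 (depth 3)
72: left child of 77 (depth 3)
34: right child of 33 (depth 7)
57: left child of 68 (depth 5)

Leaves: 22, 34, 43, 45, 57, 72 — 6 in total.

6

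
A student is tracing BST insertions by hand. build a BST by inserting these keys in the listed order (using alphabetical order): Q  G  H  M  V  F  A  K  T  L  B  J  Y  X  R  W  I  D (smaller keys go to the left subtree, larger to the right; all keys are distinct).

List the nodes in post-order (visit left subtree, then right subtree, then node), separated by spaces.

Resulting structure (node: left, right):
  Q: L=G, R=V
  G: L=F, R=H
  H: L=–, R=M
  M: L=K, R=–
  V: L=T, R=Y
  F: L=A, R=–
  A: L=–, R=B
  K: L=J, R=L
  T: L=R, R=–
  L: L=–, R=–
  B: L=–, R=D
  J: L=I, R=–
  Y: L=X, R=–
  X: L=W, R=–
  R: L=–, R=–
  W: L=–, R=–
  I: L=–, R=–
  D: L=–, R=–

D B A F I J L K M H G R T W X Y V Q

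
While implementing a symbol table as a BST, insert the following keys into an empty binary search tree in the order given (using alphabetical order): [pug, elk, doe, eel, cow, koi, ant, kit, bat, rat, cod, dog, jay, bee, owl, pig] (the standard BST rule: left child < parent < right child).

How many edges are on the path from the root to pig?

4

Insert pug: tree is empty, so pug becomes the root.
Insert elk: elk < pug → go left. Place as left child of pug.
Insert doe: doe < pug → go left; doe < elk → go left. Place as left child of elk.
Insert eel: eel < pug → go left; eel < elk → go left; eel > doe → go right. Place as right child of doe.
Insert cow: cow < pug → go left; cow < elk → go left; cow < doe → go left. Place as left child of doe.
Insert koi: koi < pug → go left; koi > elk → go right. Place as right child of elk.
Insert ant: ant < pug → go left; ant < elk → go left; ant < doe → go left; ant < cow → go left. Place as left child of cow.
Insert kit: kit < pug → go left; kit > elk → go right; kit < koi → go left. Place as left child of koi.
Insert bat: bat < pug → go left; bat < elk → go left; bat < doe → go left; bat < cow → go left; bat > ant → go right. Place as right child of ant.
Insert rat: rat > pug → go right. Place as right child of pug.
Insert cod: cod < pug → go left; cod < elk → go left; cod < doe → go left; cod < cow → go left; cod > ant → go right; cod > bat → go right. Place as right child of bat.
Insert dog: dog < pug → go left; dog < elk → go left; dog > doe → go right; dog < eel → go left. Place as left child of eel.
Insert jay: jay < pug → go left; jay > elk → go right; jay < koi → go left; jay < kit → go left. Place as left child of kit.
Insert bee: bee < pug → go left; bee < elk → go left; bee < doe → go left; bee < cow → go left; bee > ant → go right; bee > bat → go right; bee < cod → go left. Place as left child of cod.
Insert owl: owl < pug → go left; owl > elk → go right; owl > koi → go right. Place as right child of koi.
Insert pig: pig < pug → go left; pig > elk → go right; pig > koi → go right; pig > owl → go right. Place as right child of owl.

Path to pig: pug → elk → koi → owl → pig, which is 4 edges.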